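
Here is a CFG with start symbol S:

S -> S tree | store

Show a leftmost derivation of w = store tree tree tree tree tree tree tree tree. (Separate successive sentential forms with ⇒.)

S ⇒ S tree ⇒ S tree tree ⇒ S tree tree tree ⇒ S tree tree tree tree ⇒ S tree tree tree tree tree ⇒ S tree tree tree tree tree tree ⇒ S tree tree tree tree tree tree tree ⇒ S tree tree tree tree tree tree tree tree ⇒ store tree tree tree tree tree tree tree tree

S ⇒ S tree   [S -> S tree]
S tree ⇒ S tree tree   [S -> S tree]
S tree tree ⇒ S tree tree tree   [S -> S tree]
S tree tree tree ⇒ S tree tree tree tree   [S -> S tree]
S tree tree tree tree ⇒ S tree tree tree tree tree   [S -> S tree]
S tree tree tree tree tree ⇒ S tree tree tree tree tree tree   [S -> S tree]
S tree tree tree tree tree tree ⇒ S tree tree tree tree tree tree tree   [S -> S tree]
S tree tree tree tree tree tree tree ⇒ S tree tree tree tree tree tree tree tree   [S -> S tree]
S tree tree tree tree tree tree tree tree ⇒ store tree tree tree tree tree tree tree tree   [S -> store]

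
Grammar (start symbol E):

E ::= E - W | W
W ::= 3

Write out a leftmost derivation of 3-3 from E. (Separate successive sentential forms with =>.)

E => E-W => W-W => 3-W => 3-3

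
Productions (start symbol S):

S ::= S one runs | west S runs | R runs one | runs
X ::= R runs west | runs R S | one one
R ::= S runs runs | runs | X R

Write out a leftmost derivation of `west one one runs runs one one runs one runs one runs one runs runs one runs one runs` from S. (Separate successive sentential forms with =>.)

S => S one runs => S one runs one runs => west S runs one runs one runs => west S one runs runs one runs one runs => west S one runs one runs runs one runs one runs => west S one runs one runs one runs runs one runs one runs => west S one runs one runs one runs one runs runs one runs one runs => west R runs one one runs one runs one runs one runs runs one runs one runs => west X R runs one one runs one runs one runs one runs runs one runs one runs => west one one R runs one one runs one runs one runs one runs runs one runs one runs => west one one runs runs one one runs one runs one runs one runs runs one runs one runs

S => S one runs   [S ::= S one runs]
S one runs => S one runs one runs   [S ::= S one runs]
S one runs one runs => west S runs one runs one runs   [S ::= west S runs]
west S runs one runs one runs => west S one runs runs one runs one runs   [S ::= S one runs]
west S one runs runs one runs one runs => west S one runs one runs runs one runs one runs   [S ::= S one runs]
west S one runs one runs runs one runs one runs => west S one runs one runs one runs runs one runs one runs   [S ::= S one runs]
west S one runs one runs one runs runs one runs one runs => west S one runs one runs one runs one runs runs one runs one runs   [S ::= S one runs]
west S one runs one runs one runs one runs runs one runs one runs => west R runs one one runs one runs one runs one runs runs one runs one runs   [S ::= R runs one]
west R runs one one runs one runs one runs one runs runs one runs one runs => west X R runs one one runs one runs one runs one runs runs one runs one runs   [R ::= X R]
west X R runs one one runs one runs one runs one runs runs one runs one runs => west one one R runs one one runs one runs one runs one runs runs one runs one runs   [X ::= one one]
west one one R runs one one runs one runs one runs one runs runs one runs one runs => west one one runs runs one one runs one runs one runs one runs runs one runs one runs   [R ::= runs]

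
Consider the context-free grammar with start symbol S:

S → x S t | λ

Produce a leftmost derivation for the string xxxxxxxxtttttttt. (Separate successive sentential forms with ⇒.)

S⇒xSt⇒xxStt⇒xxxSttt⇒xxxxStttt⇒xxxxxSttttt⇒xxxxxxStttttt⇒xxxxxxxSttttttt⇒xxxxxxxxStttttttt⇒xxxxxxxxtttttttt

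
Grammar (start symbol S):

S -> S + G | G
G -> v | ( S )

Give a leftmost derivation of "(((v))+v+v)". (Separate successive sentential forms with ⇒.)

S⇒G⇒(S)⇒(S+G)⇒(S+G+G)⇒(G+G+G)⇒((S)+G+G)⇒((G)+G+G)⇒(((S))+G+G)⇒(((G))+G+G)⇒(((v))+G+G)⇒(((v))+v+G)⇒(((v))+v+v)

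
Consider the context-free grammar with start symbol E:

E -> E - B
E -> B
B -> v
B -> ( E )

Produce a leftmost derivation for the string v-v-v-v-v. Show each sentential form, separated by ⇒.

E ⇒ E-B   [E -> E - B]
E-B ⇒ E-B-B   [E -> E - B]
E-B-B ⇒ E-B-B-B   [E -> E - B]
E-B-B-B ⇒ E-B-B-B-B   [E -> E - B]
E-B-B-B-B ⇒ B-B-B-B-B   [E -> B]
B-B-B-B-B ⇒ v-B-B-B-B   [B -> v]
v-B-B-B-B ⇒ v-v-B-B-B   [B -> v]
v-v-B-B-B ⇒ v-v-v-B-B   [B -> v]
v-v-v-B-B ⇒ v-v-v-v-B   [B -> v]
v-v-v-v-B ⇒ v-v-v-v-v   [B -> v]

E⇒E-B⇒E-B-B⇒E-B-B-B⇒E-B-B-B-B⇒B-B-B-B-B⇒v-B-B-B-B⇒v-v-B-B-B⇒v-v-v-B-B⇒v-v-v-v-B⇒v-v-v-v-v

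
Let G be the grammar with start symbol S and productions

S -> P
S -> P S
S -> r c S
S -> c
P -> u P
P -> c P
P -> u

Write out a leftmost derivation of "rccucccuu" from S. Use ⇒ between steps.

S ⇒ rcS   [S -> r c S]
rcS ⇒ rcP   [S -> P]
rcP ⇒ rccP   [P -> c P]
rccP ⇒ rccuP   [P -> u P]
rccuP ⇒ rccucP   [P -> c P]
rccucP ⇒ rccuccP   [P -> c P]
rccuccP ⇒ rccucccP   [P -> c P]
rccucccP ⇒ rccucccuP   [P -> u P]
rccucccuP ⇒ rccucccuu   [P -> u]

S ⇒ rcS ⇒ rcP ⇒ rccP ⇒ rccuP ⇒ rccucP ⇒ rccuccP ⇒ rccucccP ⇒ rccucccuP ⇒ rccucccuu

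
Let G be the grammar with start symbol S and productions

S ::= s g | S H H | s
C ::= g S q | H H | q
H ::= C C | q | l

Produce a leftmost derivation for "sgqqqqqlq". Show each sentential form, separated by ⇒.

S⇒SHH⇒SHHHH⇒SHHHHHH⇒sgHHHHHH⇒sgqHHHHH⇒sgqCCHHHH⇒sgqqCHHHH⇒sgqqqHHHH⇒sgqqqqHHH⇒sgqqqqqHH⇒sgqqqqqlH⇒sgqqqqqlq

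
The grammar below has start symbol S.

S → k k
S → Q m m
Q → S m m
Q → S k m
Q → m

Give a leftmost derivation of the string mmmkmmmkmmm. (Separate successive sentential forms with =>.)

S => Qmm => Skmmm => Qmmkmmm => Skmmmkmmm => Qmmkmmmkmmm => mmmkmmmkmmm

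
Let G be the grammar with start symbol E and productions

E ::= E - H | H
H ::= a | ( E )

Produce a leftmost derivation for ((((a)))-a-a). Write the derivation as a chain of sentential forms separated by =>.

E => H => (E) => (E-H) => (E-H-H) => (H-H-H) => ((E)-H-H) => ((H)-H-H) => (((E))-H-H) => (((H))-H-H) => ((((E)))-H-H) => ((((H)))-H-H) => ((((a)))-H-H) => ((((a)))-a-H) => ((((a)))-a-a)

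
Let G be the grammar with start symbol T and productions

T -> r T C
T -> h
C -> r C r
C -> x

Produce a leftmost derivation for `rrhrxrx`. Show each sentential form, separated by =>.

T => rTC => rrTCC => rrhCC => rrhrCrC => rrhrxrC => rrhrxrx

T => rTC   [T -> r T C]
rTC => rrTCC   [T -> r T C]
rrTCC => rrhCC   [T -> h]
rrhCC => rrhrCrC   [C -> r C r]
rrhrCrC => rrhrxrC   [C -> x]
rrhrxrC => rrhrxrx   [C -> x]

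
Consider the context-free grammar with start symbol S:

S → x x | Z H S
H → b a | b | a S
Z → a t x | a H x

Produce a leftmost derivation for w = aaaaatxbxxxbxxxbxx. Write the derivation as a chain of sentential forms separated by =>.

S=>ZHS=>aHxHS=>aaSxHS=>aaZHSxHS=>aaaHxHSxHS=>aaaaSxHSxHS=>aaaaZHSxHSxHS=>aaaaatxHSxHSxHS=>aaaaatxbSxHSxHS=>aaaaatxbxxxHSxHS=>aaaaatxbxxxbSxHS=>aaaaatxbxxxbxxxHS=>aaaaatxbxxxbxxxbS=>aaaaatxbxxxbxxxbxx

S => ZHS   [S → Z H S]
ZHS => aHxHS   [Z → a H x]
aHxHS => aaSxHS   [H → a S]
aaSxHS => aaZHSxHS   [S → Z H S]
aaZHSxHS => aaaHxHSxHS   [Z → a H x]
aaaHxHSxHS => aaaaSxHSxHS   [H → a S]
aaaaSxHSxHS => aaaaZHSxHSxHS   [S → Z H S]
aaaaZHSxHSxHS => aaaaatxHSxHSxHS   [Z → a t x]
aaaaatxHSxHSxHS => aaaaatxbSxHSxHS   [H → b]
aaaaatxbSxHSxHS => aaaaatxbxxxHSxHS   [S → x x]
aaaaatxbxxxHSxHS => aaaaatxbxxxbSxHS   [H → b]
aaaaatxbxxxbSxHS => aaaaatxbxxxbxxxHS   [S → x x]
aaaaatxbxxxbxxxHS => aaaaatxbxxxbxxxbS   [H → b]
aaaaatxbxxxbxxxbS => aaaaatxbxxxbxxxbxx   [S → x x]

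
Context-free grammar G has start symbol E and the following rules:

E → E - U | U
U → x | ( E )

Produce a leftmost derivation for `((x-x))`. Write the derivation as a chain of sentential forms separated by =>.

E => U => (E) => (U) => ((E)) => ((E-U)) => ((U-U)) => ((x-U)) => ((x-x))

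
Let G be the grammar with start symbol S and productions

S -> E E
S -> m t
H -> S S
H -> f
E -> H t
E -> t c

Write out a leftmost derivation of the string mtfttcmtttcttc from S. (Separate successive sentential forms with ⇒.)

S ⇒ EE ⇒ HtE ⇒ SStE ⇒ mtStE ⇒ mtEEtE ⇒ mtHtEtE ⇒ mtSStEtE ⇒ mtEEStEtE ⇒ mtHtEStEtE ⇒ mtftEStEtE ⇒ mtfttcStEtE ⇒ mtfttcmttEtE ⇒ mtfttcmtttctE ⇒ mtfttcmtttcttc

S ⇒ EE   [S -> E E]
EE ⇒ HtE   [E -> H t]
HtE ⇒ SStE   [H -> S S]
SStE ⇒ mtStE   [S -> m t]
mtStE ⇒ mtEEtE   [S -> E E]
mtEEtE ⇒ mtHtEtE   [E -> H t]
mtHtEtE ⇒ mtSStEtE   [H -> S S]
mtSStEtE ⇒ mtEEStEtE   [S -> E E]
mtEEStEtE ⇒ mtHtEStEtE   [E -> H t]
mtHtEStEtE ⇒ mtftEStEtE   [H -> f]
mtftEStEtE ⇒ mtfttcStEtE   [E -> t c]
mtfttcStEtE ⇒ mtfttcmttEtE   [S -> m t]
mtfttcmttEtE ⇒ mtfttcmtttctE   [E -> t c]
mtfttcmtttctE ⇒ mtfttcmtttcttc   [E -> t c]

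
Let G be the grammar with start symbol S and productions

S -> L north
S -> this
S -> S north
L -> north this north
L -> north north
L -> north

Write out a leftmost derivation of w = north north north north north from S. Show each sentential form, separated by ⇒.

S ⇒ S north ⇒ S north north ⇒ S north north north ⇒ L north north north north ⇒ north north north north north

S ⇒ S north   [S -> S north]
S north ⇒ S north north   [S -> S north]
S north north ⇒ S north north north   [S -> S north]
S north north north ⇒ L north north north north   [S -> L north]
L north north north north ⇒ north north north north north   [L -> north]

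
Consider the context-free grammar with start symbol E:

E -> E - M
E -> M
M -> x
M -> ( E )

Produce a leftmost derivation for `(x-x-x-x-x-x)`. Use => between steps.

E => M => (E) => (E-M) => (E-M-M) => (E-M-M-M) => (E-M-M-M-M) => (E-M-M-M-M-M) => (M-M-M-M-M-M) => (x-M-M-M-M-M) => (x-x-M-M-M-M) => (x-x-x-M-M-M) => (x-x-x-x-M-M) => (x-x-x-x-x-M) => (x-x-x-x-x-x)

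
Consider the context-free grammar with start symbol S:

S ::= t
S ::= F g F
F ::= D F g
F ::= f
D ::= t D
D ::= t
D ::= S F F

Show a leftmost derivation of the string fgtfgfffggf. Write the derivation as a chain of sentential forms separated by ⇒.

S ⇒ FgF   [S ::= F g F]
FgF ⇒ DFggF   [F ::= D F g]
DFggF ⇒ SFFFggF   [D ::= S F F]
SFFFggF ⇒ FgFFFFggF   [S ::= F g F]
FgFFFFggF ⇒ fgFFFFggF   [F ::= f]
fgFFFFggF ⇒ fgDFgFFFggF   [F ::= D F g]
fgDFgFFFggF ⇒ fgtFgFFFggF   [D ::= t]
fgtFgFFFggF ⇒ fgtfgFFFggF   [F ::= f]
fgtfgFFFggF ⇒ fgtfgfFFggF   [F ::= f]
fgtfgfFFggF ⇒ fgtfgffFggF   [F ::= f]
fgtfgffFggF ⇒ fgtfgfffggF   [F ::= f]
fgtfgfffggF ⇒ fgtfgfffggf   [F ::= f]

S⇒FgF⇒DFggF⇒SFFFggF⇒FgFFFFggF⇒fgFFFFggF⇒fgDFgFFFggF⇒fgtFgFFFggF⇒fgtfgFFFggF⇒fgtfgfFFggF⇒fgtfgffFggF⇒fgtfgfffggF⇒fgtfgfffggf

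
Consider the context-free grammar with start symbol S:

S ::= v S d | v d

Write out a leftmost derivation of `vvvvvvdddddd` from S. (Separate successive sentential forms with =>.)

S => vSd   [S ::= v S d]
vSd => vvSdd   [S ::= v S d]
vvSdd => vvvSddd   [S ::= v S d]
vvvSddd => vvvvSdddd   [S ::= v S d]
vvvvSdddd => vvvvvSddddd   [S ::= v S d]
vvvvvSddddd => vvvvvvdddddd   [S ::= v d]

S=>vSd=>vvSdd=>vvvSddd=>vvvvSdddd=>vvvvvSddddd=>vvvvvvdddddd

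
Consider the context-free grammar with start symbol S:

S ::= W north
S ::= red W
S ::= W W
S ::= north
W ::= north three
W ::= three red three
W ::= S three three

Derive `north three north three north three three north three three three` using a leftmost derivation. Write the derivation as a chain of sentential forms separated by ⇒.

S ⇒ W W   [S ::= W W]
W W ⇒ north three W   [W ::= north three]
north three W ⇒ north three S three three   [W ::= S three three]
north three S three three ⇒ north three W W three three   [S ::= W W]
north three W W three three ⇒ north three S three three W three three   [W ::= S three three]
north three S three three W three three ⇒ north three W north three three W three three   [S ::= W north]
north three W north three three W three three ⇒ north three north three north three three W three three   [W ::= north three]
north three north three north three three W three three ⇒ north three north three north three three north three three three   [W ::= north three]

S ⇒ W W ⇒ north three W ⇒ north three S three three ⇒ north three W W three three ⇒ north three S three three W three three ⇒ north three W north three three W three three ⇒ north three north three north three three W three three ⇒ north three north three north three three north three three three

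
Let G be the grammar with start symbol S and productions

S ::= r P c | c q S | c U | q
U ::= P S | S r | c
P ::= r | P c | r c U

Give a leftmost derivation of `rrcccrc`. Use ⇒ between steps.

S ⇒ rPc ⇒ rrcUc ⇒ rrcSrc ⇒ rrccUrc ⇒ rrcccrc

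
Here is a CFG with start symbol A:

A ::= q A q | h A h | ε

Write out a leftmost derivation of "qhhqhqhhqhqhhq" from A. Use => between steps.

A => qAq => qhAhq => qhhAhhq => qhhqAqhhq => qhhqhAhqhhq => qhhqhqAqhqhhq => qhhqhqhAhqhqhhq => qhhqhqhhqhqhhq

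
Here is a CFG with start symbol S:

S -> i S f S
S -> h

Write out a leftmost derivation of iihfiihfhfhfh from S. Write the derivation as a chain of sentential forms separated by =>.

S => iSfS   [S -> i S f S]
iSfS => iiSfSfS   [S -> i S f S]
iiSfSfS => iihfSfS   [S -> h]
iihfSfS => iihfiSfSfS   [S -> i S f S]
iihfiSfSfS => iihfiiSfSfSfS   [S -> i S f S]
iihfiiSfSfSfS => iihfiihfSfSfS   [S -> h]
iihfiihfSfSfS => iihfiihfhfSfS   [S -> h]
iihfiihfhfSfS => iihfiihfhfhfS   [S -> h]
iihfiihfhfhfS => iihfiihfhfhfh   [S -> h]

S => iSfS => iiSfSfS => iihfSfS => iihfiSfSfS => iihfiiSfSfSfS => iihfiihfSfSfS => iihfiihfhfSfS => iihfiihfhfhfS => iihfiihfhfhfh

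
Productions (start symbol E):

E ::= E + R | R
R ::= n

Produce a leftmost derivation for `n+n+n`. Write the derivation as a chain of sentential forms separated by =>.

E => E+R   [E ::= E + R]
E+R => E+R+R   [E ::= E + R]
E+R+R => R+R+R   [E ::= R]
R+R+R => n+R+R   [R ::= n]
n+R+R => n+n+R   [R ::= n]
n+n+R => n+n+n   [R ::= n]

E => E+R => E+R+R => R+R+R => n+R+R => n+n+R => n+n+n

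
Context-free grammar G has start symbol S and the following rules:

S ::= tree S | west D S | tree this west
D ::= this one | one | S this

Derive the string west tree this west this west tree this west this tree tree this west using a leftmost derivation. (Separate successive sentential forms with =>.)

S => west D S => west S this S => west tree this west this S => west tree this west this west D S => west tree this west this west S this S => west tree this west this west tree this west this S => west tree this west this west tree this west this tree S => west tree this west this west tree this west this tree tree this west

S => west D S   [S ::= west D S]
west D S => west S this S   [D ::= S this]
west S this S => west tree this west this S   [S ::= tree this west]
west tree this west this S => west tree this west this west D S   [S ::= west D S]
west tree this west this west D S => west tree this west this west S this S   [D ::= S this]
west tree this west this west S this S => west tree this west this west tree this west this S   [S ::= tree this west]
west tree this west this west tree this west this S => west tree this west this west tree this west this tree S   [S ::= tree S]
west tree this west this west tree this west this tree S => west tree this west this west tree this west this tree tree this west   [S ::= tree this west]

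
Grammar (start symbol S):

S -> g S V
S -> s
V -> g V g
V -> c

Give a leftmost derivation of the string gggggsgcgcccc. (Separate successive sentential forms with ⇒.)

S ⇒ gSV ⇒ ggSVV ⇒ gggSVVV ⇒ ggggSVVVV ⇒ gggggSVVVVV ⇒ gggggsVVVVV ⇒ gggggsgVgVVVV ⇒ gggggsgcgVVVV ⇒ gggggsgcgcVVV ⇒ gggggsgcgccVV ⇒ gggggsgcgcccV ⇒ gggggsgcgcccc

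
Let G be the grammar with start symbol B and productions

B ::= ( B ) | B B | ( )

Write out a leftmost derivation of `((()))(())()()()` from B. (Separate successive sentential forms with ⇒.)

B ⇒ BB   [B ::= B B]
BB ⇒ BBB   [B ::= B B]
BBB ⇒ BBBB   [B ::= B B]
BBBB ⇒ (B)BBB   [B ::= ( B )]
(B)BBB ⇒ ((B))BBB   [B ::= ( B )]
((B))BBB ⇒ ((()))BBB   [B ::= ( )]
((()))BBB ⇒ ((()))BBBB   [B ::= B B]
((()))BBBB ⇒ ((()))(B)BBB   [B ::= ( B )]
((()))(B)BBB ⇒ ((()))(())BBB   [B ::= ( )]
((()))(())BBB ⇒ ((()))(())()BB   [B ::= ( )]
((()))(())()BB ⇒ ((()))(())()()B   [B ::= ( )]
((()))(())()()B ⇒ ((()))(())()()()   [B ::= ( )]

B⇒BB⇒BBB⇒BBBB⇒(B)BBB⇒((B))BBB⇒((()))BBB⇒((()))BBBB⇒((()))(B)BBB⇒((()))(())BBB⇒((()))(())()BB⇒((()))(())()()B⇒((()))(())()()()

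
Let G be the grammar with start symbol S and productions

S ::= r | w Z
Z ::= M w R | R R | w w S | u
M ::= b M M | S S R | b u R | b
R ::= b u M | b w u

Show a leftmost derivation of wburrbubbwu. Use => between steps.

S => wZ => wRR => wbuMR => wbuSSRR => wburSRR => wburrRR => wburrbuMR => wburrbubR => wburrbubbwu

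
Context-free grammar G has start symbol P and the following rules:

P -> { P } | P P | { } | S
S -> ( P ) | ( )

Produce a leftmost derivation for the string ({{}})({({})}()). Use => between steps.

P => PP => SP => (P)P => ({P})P => ({{}})P => ({{}})S => ({{}})(P) => ({{}})(PP) => ({{}})({P}P) => ({{}})({S}P) => ({{}})({(P)}P) => ({{}})({({})}P) => ({{}})({({})}S) => ({{}})({({})}())

P => PP   [P -> P P]
PP => SP   [P -> S]
SP => (P)P   [S -> ( P )]
(P)P => ({P})P   [P -> { P }]
({P})P => ({{}})P   [P -> { }]
({{}})P => ({{}})S   [P -> S]
({{}})S => ({{}})(P)   [S -> ( P )]
({{}})(P) => ({{}})(PP)   [P -> P P]
({{}})(PP) => ({{}})({P}P)   [P -> { P }]
({{}})({P}P) => ({{}})({S}P)   [P -> S]
({{}})({S}P) => ({{}})({(P)}P)   [S -> ( P )]
({{}})({(P)}P) => ({{}})({({})}P)   [P -> { }]
({{}})({({})}P) => ({{}})({({})}S)   [P -> S]
({{}})({({})}S) => ({{}})({({})}())   [S -> ( )]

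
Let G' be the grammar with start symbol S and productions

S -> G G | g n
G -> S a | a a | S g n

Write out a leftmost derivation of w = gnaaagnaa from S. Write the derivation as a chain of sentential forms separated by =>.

S => GG => SaG => gnaG => gnaSa => gnaGGa => gnaaaGa => gnaaaSaa => gnaaagnaa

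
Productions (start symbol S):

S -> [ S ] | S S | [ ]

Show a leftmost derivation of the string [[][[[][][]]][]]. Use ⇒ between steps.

S ⇒ [S]   [S -> [ S ]]
[S] ⇒ [SS]   [S -> S S]
[SS] ⇒ [SSS]   [S -> S S]
[SSS] ⇒ [[]SS]   [S -> [ ]]
[[]SS] ⇒ [[][S]S]   [S -> [ S ]]
[[][S]S] ⇒ [[][[S]]S]   [S -> [ S ]]
[[][[S]]S] ⇒ [[][[SS]]S]   [S -> S S]
[[][[SS]]S] ⇒ [[][[[]S]]S]   [S -> [ ]]
[[][[[]S]]S] ⇒ [[][[[]SS]]S]   [S -> S S]
[[][[[]SS]]S] ⇒ [[][[[][]S]]S]   [S -> [ ]]
[[][[[][]S]]S] ⇒ [[][[[][][]]]S]   [S -> [ ]]
[[][[[][][]]]S] ⇒ [[][[[][][]]][]]   [S -> [ ]]

S⇒[S]⇒[SS]⇒[SSS]⇒[[]SS]⇒[[][S]S]⇒[[][[S]]S]⇒[[][[SS]]S]⇒[[][[[]S]]S]⇒[[][[[]SS]]S]⇒[[][[[][]S]]S]⇒[[][[[][][]]]S]⇒[[][[[][][]]][]]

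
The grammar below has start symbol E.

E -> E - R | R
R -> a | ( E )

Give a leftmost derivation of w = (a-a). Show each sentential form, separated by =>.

E => R   [E -> R]
R => (E)   [R -> ( E )]
(E) => (E-R)   [E -> E - R]
(E-R) => (R-R)   [E -> R]
(R-R) => (a-R)   [R -> a]
(a-R) => (a-a)   [R -> a]

E => R => (E) => (E-R) => (R-R) => (a-R) => (a-a)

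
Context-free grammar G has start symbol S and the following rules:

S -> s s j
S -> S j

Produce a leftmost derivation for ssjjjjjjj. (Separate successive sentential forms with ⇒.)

S⇒Sj⇒Sjj⇒Sjjj⇒Sjjjj⇒Sjjjjj⇒Sjjjjjj⇒ssjjjjjjj

S ⇒ Sj   [S -> S j]
Sj ⇒ Sjj   [S -> S j]
Sjj ⇒ Sjjj   [S -> S j]
Sjjj ⇒ Sjjjj   [S -> S j]
Sjjjj ⇒ Sjjjjj   [S -> S j]
Sjjjjj ⇒ Sjjjjjj   [S -> S j]
Sjjjjjj ⇒ ssjjjjjjj   [S -> s s j]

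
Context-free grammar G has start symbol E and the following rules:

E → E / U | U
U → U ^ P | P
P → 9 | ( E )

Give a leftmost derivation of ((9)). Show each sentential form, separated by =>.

E => U   [E → U]
U => P   [U → P]
P => (E)   [P → ( E )]
(E) => (U)   [E → U]
(U) => (P)   [U → P]
(P) => ((E))   [P → ( E )]
((E)) => ((U))   [E → U]
((U)) => ((P))   [U → P]
((P)) => ((9))   [P → 9]

E=>U=>P=>(E)=>(U)=>(P)=>((E))=>((U))=>((P))=>((9))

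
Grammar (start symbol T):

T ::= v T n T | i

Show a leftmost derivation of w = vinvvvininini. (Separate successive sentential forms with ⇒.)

T ⇒ vTnT ⇒ vinT ⇒ vinvTnT ⇒ vinvvTnTnT ⇒ vinvvvTnTnTnT ⇒ vinvvvinTnTnT ⇒ vinvvvininTnT ⇒ vinvvvinininT ⇒ vinvvvininini

T ⇒ vTnT   [T ::= v T n T]
vTnT ⇒ vinT   [T ::= i]
vinT ⇒ vinvTnT   [T ::= v T n T]
vinvTnT ⇒ vinvvTnTnT   [T ::= v T n T]
vinvvTnTnT ⇒ vinvvvTnTnTnT   [T ::= v T n T]
vinvvvTnTnTnT ⇒ vinvvvinTnTnT   [T ::= i]
vinvvvinTnTnT ⇒ vinvvvininTnT   [T ::= i]
vinvvvininTnT ⇒ vinvvvinininT   [T ::= i]
vinvvvinininT ⇒ vinvvvininini   [T ::= i]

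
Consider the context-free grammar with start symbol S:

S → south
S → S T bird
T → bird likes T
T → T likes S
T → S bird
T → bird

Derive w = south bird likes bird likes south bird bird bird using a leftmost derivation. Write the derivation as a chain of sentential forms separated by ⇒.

S ⇒ S T bird   [S → S T bird]
S T bird ⇒ south T bird   [S → south]
south T bird ⇒ south bird likes T bird   [T → bird likes T]
south bird likes T bird ⇒ south bird likes T likes S bird   [T → T likes S]
south bird likes T likes S bird ⇒ south bird likes bird likes S bird   [T → bird]
south bird likes bird likes S bird ⇒ south bird likes bird likes S T bird bird   [S → S T bird]
south bird likes bird likes S T bird bird ⇒ south bird likes bird likes south T bird bird   [S → south]
south bird likes bird likes south T bird bird ⇒ south bird likes bird likes south bird bird bird   [T → bird]

S ⇒ S T bird ⇒ south T bird ⇒ south bird likes T bird ⇒ south bird likes T likes S bird ⇒ south bird likes bird likes S bird ⇒ south bird likes bird likes S T bird bird ⇒ south bird likes bird likes south T bird bird ⇒ south bird likes bird likes south bird bird bird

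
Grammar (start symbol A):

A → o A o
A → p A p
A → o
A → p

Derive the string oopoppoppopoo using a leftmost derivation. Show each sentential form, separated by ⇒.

A ⇒ oAo   [A → o A o]
oAo ⇒ ooAoo   [A → o A o]
ooAoo ⇒ oopApoo   [A → p A p]
oopApoo ⇒ oopoAopoo   [A → o A o]
oopoAopoo ⇒ oopopApopoo   [A → p A p]
oopopApopoo ⇒ oopoppAppopoo   [A → p A p]
oopoppAppopoo ⇒ oopoppoppopoo   [A → o]

A ⇒ oAo ⇒ ooAoo ⇒ oopApoo ⇒ oopoAopoo ⇒ oopopApopoo ⇒ oopoppAppopoo ⇒ oopoppoppopoo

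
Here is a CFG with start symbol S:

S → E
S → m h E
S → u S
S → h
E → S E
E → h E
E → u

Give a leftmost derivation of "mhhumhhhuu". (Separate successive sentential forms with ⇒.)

S⇒mhE⇒mhhE⇒mhhSE⇒mhhuSE⇒mhhumhEE⇒mhhumhhEE⇒mhhumhhSEE⇒mhhumhhhEE⇒mhhumhhhuE⇒mhhumhhhuu

S ⇒ mhE   [S → m h E]
mhE ⇒ mhhE   [E → h E]
mhhE ⇒ mhhSE   [E → S E]
mhhSE ⇒ mhhuSE   [S → u S]
mhhuSE ⇒ mhhumhEE   [S → m h E]
mhhumhEE ⇒ mhhumhhEE   [E → h E]
mhhumhhEE ⇒ mhhumhhSEE   [E → S E]
mhhumhhSEE ⇒ mhhumhhhEE   [S → h]
mhhumhhhEE ⇒ mhhumhhhuE   [E → u]
mhhumhhhuE ⇒ mhhumhhhuu   [E → u]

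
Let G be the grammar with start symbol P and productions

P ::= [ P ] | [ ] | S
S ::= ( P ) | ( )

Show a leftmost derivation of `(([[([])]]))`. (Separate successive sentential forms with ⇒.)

P ⇒ S   [P ::= S]
S ⇒ (P)   [S ::= ( P )]
(P) ⇒ (S)   [P ::= S]
(S) ⇒ ((P))   [S ::= ( P )]
((P)) ⇒ (([P]))   [P ::= [ P ]]
(([P])) ⇒ (([[P]]))   [P ::= [ P ]]
(([[P]])) ⇒ (([[S]]))   [P ::= S]
(([[S]])) ⇒ (([[(P)]]))   [S ::= ( P )]
(([[(P)]])) ⇒ (([[([])]]))   [P ::= [ ]]

P ⇒ S ⇒ (P) ⇒ (S) ⇒ ((P)) ⇒ (([P])) ⇒ (([[P]])) ⇒ (([[S]])) ⇒ (([[(P)]])) ⇒ (([[([])]]))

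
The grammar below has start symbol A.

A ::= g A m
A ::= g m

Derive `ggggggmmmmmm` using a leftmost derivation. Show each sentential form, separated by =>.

A => gAm   [A ::= g A m]
gAm => ggAmm   [A ::= g A m]
ggAmm => gggAmmm   [A ::= g A m]
gggAmmm => ggggAmmmm   [A ::= g A m]
ggggAmmmm => gggggAmmmmm   [A ::= g A m]
gggggAmmmmm => ggggggmmmmmm   [A ::= g m]

A=>gAm=>ggAmm=>gggAmmm=>ggggAmmmm=>gggggAmmmmm=>ggggggmmmmmm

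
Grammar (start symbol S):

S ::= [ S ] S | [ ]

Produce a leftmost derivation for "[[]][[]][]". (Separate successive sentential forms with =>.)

S => [S]S   [S ::= [ S ] S]
[S]S => [[]]S   [S ::= [ ]]
[[]]S => [[]][S]S   [S ::= [ S ] S]
[[]][S]S => [[]][[]]S   [S ::= [ ]]
[[]][[]]S => [[]][[]][]   [S ::= [ ]]

S => [S]S => [[]]S => [[]][S]S => [[]][[]]S => [[]][[]][]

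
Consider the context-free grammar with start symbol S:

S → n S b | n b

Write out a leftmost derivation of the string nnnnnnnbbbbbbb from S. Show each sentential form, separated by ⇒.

S⇒nSb⇒nnSbb⇒nnnSbbb⇒nnnnSbbbb⇒nnnnnSbbbbb⇒nnnnnnSbbbbbb⇒nnnnnnnbbbbbbb

S ⇒ nSb   [S → n S b]
nSb ⇒ nnSbb   [S → n S b]
nnSbb ⇒ nnnSbbb   [S → n S b]
nnnSbbb ⇒ nnnnSbbbb   [S → n S b]
nnnnSbbbb ⇒ nnnnnSbbbbb   [S → n S b]
nnnnnSbbbbb ⇒ nnnnnnSbbbbbb   [S → n S b]
nnnnnnSbbbbbb ⇒ nnnnnnnbbbbbbb   [S → n b]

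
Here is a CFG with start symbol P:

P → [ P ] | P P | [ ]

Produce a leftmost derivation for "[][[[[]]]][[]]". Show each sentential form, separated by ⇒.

P ⇒ PP ⇒ []P ⇒ []PP ⇒ [][P]P ⇒ [][[P]]P ⇒ [][[[P]]]P ⇒ [][[[[]]]]P ⇒ [][[[[]]]][P] ⇒ [][[[[]]]][[]]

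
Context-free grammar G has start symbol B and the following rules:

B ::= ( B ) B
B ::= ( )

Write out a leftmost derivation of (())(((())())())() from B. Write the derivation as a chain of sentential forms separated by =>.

B => (B)B => (())B => (())(B)B => (())((B)B)B => (())(((B)B)B)B => (())(((())B)B)B => (())(((())())B)B => (())(((())())())B => (())(((())())())()

B => (B)B   [B ::= ( B ) B]
(B)B => (())B   [B ::= ( )]
(())B => (())(B)B   [B ::= ( B ) B]
(())(B)B => (())((B)B)B   [B ::= ( B ) B]
(())((B)B)B => (())(((B)B)B)B   [B ::= ( B ) B]
(())(((B)B)B)B => (())(((())B)B)B   [B ::= ( )]
(())(((())B)B)B => (())(((())())B)B   [B ::= ( )]
(())(((())())B)B => (())(((())())())B   [B ::= ( )]
(())(((())())())B => (())(((())())())()   [B ::= ( )]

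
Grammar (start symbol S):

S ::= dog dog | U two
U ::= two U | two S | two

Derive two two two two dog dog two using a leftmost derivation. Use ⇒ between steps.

S ⇒ U two   [S ::= U two]
U two ⇒ two U two   [U ::= two U]
two U two ⇒ two two U two   [U ::= two U]
two two U two ⇒ two two two U two   [U ::= two U]
two two two U two ⇒ two two two two S two   [U ::= two S]
two two two two S two ⇒ two two two two dog dog two   [S ::= dog dog]

S ⇒ U two ⇒ two U two ⇒ two two U two ⇒ two two two U two ⇒ two two two two S two ⇒ two two two two dog dog two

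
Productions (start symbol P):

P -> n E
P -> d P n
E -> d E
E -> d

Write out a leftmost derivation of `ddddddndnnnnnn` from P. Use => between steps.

P => dPn   [P -> d P n]
dPn => ddPnn   [P -> d P n]
ddPnn => dddPnnn   [P -> d P n]
dddPnnn => ddddPnnnn   [P -> d P n]
ddddPnnnn => dddddPnnnnn   [P -> d P n]
dddddPnnnnn => ddddddPnnnnnn   [P -> d P n]
ddddddPnnnnnn => ddddddnEnnnnnn   [P -> n E]
ddddddnEnnnnnn => ddddddndnnnnnn   [E -> d]

P => dPn => ddPnn => dddPnnn => ddddPnnnn => dddddPnnnnn => ddddddPnnnnnn => ddddddnEnnnnnn => ddddddndnnnnnn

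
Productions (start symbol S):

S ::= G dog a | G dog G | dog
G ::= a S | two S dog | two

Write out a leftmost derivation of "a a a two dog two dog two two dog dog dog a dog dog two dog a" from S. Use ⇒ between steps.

S ⇒ G dog a ⇒ a S dog a ⇒ a G dog G dog a ⇒ a a S dog G dog a ⇒ a a G dog G dog G dog a ⇒ a a a S dog G dog G dog a ⇒ a a a G dog G dog G dog G dog a ⇒ a a a two dog G dog G dog G dog a ⇒ a a a two dog two dog G dog G dog a ⇒ a a a two dog two dog two S dog dog G dog a ⇒ a a a two dog two dog two G dog a dog dog G dog a ⇒ a a a two dog two dog two two S dog dog a dog dog G dog a ⇒ a a a two dog two dog two two dog dog dog a dog dog G dog a ⇒ a a a two dog two dog two two dog dog dog a dog dog two dog a

S ⇒ G dog a   [S ::= G dog a]
G dog a ⇒ a S dog a   [G ::= a S]
a S dog a ⇒ a G dog G dog a   [S ::= G dog G]
a G dog G dog a ⇒ a a S dog G dog a   [G ::= a S]
a a S dog G dog a ⇒ a a G dog G dog G dog a   [S ::= G dog G]
a a G dog G dog G dog a ⇒ a a a S dog G dog G dog a   [G ::= a S]
a a a S dog G dog G dog a ⇒ a a a G dog G dog G dog G dog a   [S ::= G dog G]
a a a G dog G dog G dog G dog a ⇒ a a a two dog G dog G dog G dog a   [G ::= two]
a a a two dog G dog G dog G dog a ⇒ a a a two dog two dog G dog G dog a   [G ::= two]
a a a two dog two dog G dog G dog a ⇒ a a a two dog two dog two S dog dog G dog a   [G ::= two S dog]
a a a two dog two dog two S dog dog G dog a ⇒ a a a two dog two dog two G dog a dog dog G dog a   [S ::= G dog a]
a a a two dog two dog two G dog a dog dog G dog a ⇒ a a a two dog two dog two two S dog dog a dog dog G dog a   [G ::= two S dog]
a a a two dog two dog two two S dog dog a dog dog G dog a ⇒ a a a two dog two dog two two dog dog dog a dog dog G dog a   [S ::= dog]
a a a two dog two dog two two dog dog dog a dog dog G dog a ⇒ a a a two dog two dog two two dog dog dog a dog dog two dog a   [G ::= two]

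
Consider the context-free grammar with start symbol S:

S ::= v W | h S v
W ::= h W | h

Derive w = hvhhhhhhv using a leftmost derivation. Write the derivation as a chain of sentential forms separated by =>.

S => hSv => hvWv => hvhWv => hvhhWv => hvhhhWv => hvhhhhWv => hvhhhhhWv => hvhhhhhhv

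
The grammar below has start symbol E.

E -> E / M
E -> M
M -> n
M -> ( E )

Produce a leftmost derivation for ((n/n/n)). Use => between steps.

E => M   [E -> M]
M => (E)   [M -> ( E )]
(E) => (M)   [E -> M]
(M) => ((E))   [M -> ( E )]
((E)) => ((E/M))   [E -> E / M]
((E/M)) => ((E/M/M))   [E -> E / M]
((E/M/M)) => ((M/M/M))   [E -> M]
((M/M/M)) => ((n/M/M))   [M -> n]
((n/M/M)) => ((n/n/M))   [M -> n]
((n/n/M)) => ((n/n/n))   [M -> n]

E => M => (E) => (M) => ((E)) => ((E/M)) => ((E/M/M)) => ((M/M/M)) => ((n/M/M)) => ((n/n/M)) => ((n/n/n))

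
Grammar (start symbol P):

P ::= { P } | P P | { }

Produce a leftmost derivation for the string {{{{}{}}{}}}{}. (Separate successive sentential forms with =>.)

P=>PP=>{P}P=>{{P}}P=>{{PP}}P=>{{{P}P}}P=>{{{PP}P}}P=>{{{{}P}P}}P=>{{{{}{}}P}}P=>{{{{}{}}{}}}P=>{{{{}{}}{}}}{}

P => PP   [P ::= P P]
PP => {P}P   [P ::= { P }]
{P}P => {{P}}P   [P ::= { P }]
{{P}}P => {{PP}}P   [P ::= P P]
{{PP}}P => {{{P}P}}P   [P ::= { P }]
{{{P}P}}P => {{{PP}P}}P   [P ::= P P]
{{{PP}P}}P => {{{{}P}P}}P   [P ::= { }]
{{{{}P}P}}P => {{{{}{}}P}}P   [P ::= { }]
{{{{}{}}P}}P => {{{{}{}}{}}}P   [P ::= { }]
{{{{}{}}{}}}P => {{{{}{}}{}}}{}   [P ::= { }]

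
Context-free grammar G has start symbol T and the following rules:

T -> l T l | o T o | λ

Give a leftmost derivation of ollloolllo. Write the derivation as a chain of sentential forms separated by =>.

T => oTo => olTlo => ollTllo => olllTlllo => ollloTolllo => ollloolllo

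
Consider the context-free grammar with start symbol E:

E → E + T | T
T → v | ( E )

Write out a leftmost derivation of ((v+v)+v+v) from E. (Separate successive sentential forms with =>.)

E=>T=>(E)=>(E+T)=>(E+T+T)=>(T+T+T)=>((E)+T+T)=>((E+T)+T+T)=>((T+T)+T+T)=>((v+T)+T+T)=>((v+v)+T+T)=>((v+v)+v+T)=>((v+v)+v+v)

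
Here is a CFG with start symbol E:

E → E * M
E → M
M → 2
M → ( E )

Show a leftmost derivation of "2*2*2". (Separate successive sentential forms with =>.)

E => E*M => E*M*M => M*M*M => 2*M*M => 2*2*M => 2*2*2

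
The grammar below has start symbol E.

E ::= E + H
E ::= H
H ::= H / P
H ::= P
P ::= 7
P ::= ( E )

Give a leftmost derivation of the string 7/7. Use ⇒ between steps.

E ⇒ H ⇒ H/P ⇒ P/P ⇒ 7/P ⇒ 7/7

E ⇒ H   [E ::= H]
H ⇒ H/P   [H ::= H / P]
H/P ⇒ P/P   [H ::= P]
P/P ⇒ 7/P   [P ::= 7]
7/P ⇒ 7/7   [P ::= 7]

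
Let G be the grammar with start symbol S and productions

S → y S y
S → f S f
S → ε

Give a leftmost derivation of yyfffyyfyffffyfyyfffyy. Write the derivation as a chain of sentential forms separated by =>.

S => ySy => yySyy => yyfSfyy => yyffSffyy => yyfffSfffyy => yyfffySyfffyy => yyfffyySyyfffyy => yyfffyyfSfyyfffyy => yyfffyyfySyfyyfffyy => yyfffyyfyfSfyfyyfffyy => yyfffyyfyffSffyfyyfffyy => yyfffyyfyffffyfyyfffyy

S => ySy   [S → y S y]
ySy => yySyy   [S → y S y]
yySyy => yyfSfyy   [S → f S f]
yyfSfyy => yyffSffyy   [S → f S f]
yyffSffyy => yyfffSfffyy   [S → f S f]
yyfffSfffyy => yyfffySyfffyy   [S → y S y]
yyfffySyfffyy => yyfffyySyyfffyy   [S → y S y]
yyfffyySyyfffyy => yyfffyyfSfyyfffyy   [S → f S f]
yyfffyyfSfyyfffyy => yyfffyyfySyfyyfffyy   [S → y S y]
yyfffyyfySyfyyfffyy => yyfffyyfyfSfyfyyfffyy   [S → f S f]
yyfffyyfyfSfyfyyfffyy => yyfffyyfyffSffyfyyfffyy   [S → f S f]
yyfffyyfyffSffyfyyfffyy => yyfffyyfyffffyfyyfffyy   [S → ε]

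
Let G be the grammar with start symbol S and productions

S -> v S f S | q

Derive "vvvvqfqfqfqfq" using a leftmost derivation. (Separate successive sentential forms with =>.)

S => vSfS => vvSfSfS => vvvSfSfSfS => vvvvSfSfSfSfS => vvvvqfSfSfSfS => vvvvqfqfSfSfS => vvvvqfqfqfSfS => vvvvqfqfqfqfS => vvvvqfqfqfqfq

S => vSfS   [S -> v S f S]
vSfS => vvSfSfS   [S -> v S f S]
vvSfSfS => vvvSfSfSfS   [S -> v S f S]
vvvSfSfSfS => vvvvSfSfSfSfS   [S -> v S f S]
vvvvSfSfSfSfS => vvvvqfSfSfSfS   [S -> q]
vvvvqfSfSfSfS => vvvvqfqfSfSfS   [S -> q]
vvvvqfqfSfSfS => vvvvqfqfqfSfS   [S -> q]
vvvvqfqfqfSfS => vvvvqfqfqfqfS   [S -> q]
vvvvqfqfqfqfS => vvvvqfqfqfqfq   [S -> q]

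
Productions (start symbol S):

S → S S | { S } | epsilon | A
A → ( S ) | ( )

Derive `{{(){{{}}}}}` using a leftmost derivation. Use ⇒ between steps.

S ⇒ SS ⇒ {S}S ⇒ {{S}}S ⇒ {{SS}}S ⇒ {{AS}}S ⇒ {{()S}}S ⇒ {{(){S}}}S ⇒ {{(){{S}}}}S ⇒ {{(){{{S}}}}}S ⇒ {{(){{{}}}}}S ⇒ {{(){{{}}}}}

S ⇒ SS   [S → S S]
SS ⇒ {S}S   [S → { S }]
{S}S ⇒ {{S}}S   [S → { S }]
{{S}}S ⇒ {{SS}}S   [S → S S]
{{SS}}S ⇒ {{AS}}S   [S → A]
{{AS}}S ⇒ {{()S}}S   [A → ( )]
{{()S}}S ⇒ {{(){S}}}S   [S → { S }]
{{(){S}}}S ⇒ {{(){{S}}}}S   [S → { S }]
{{(){{S}}}}S ⇒ {{(){{{S}}}}}S   [S → { S }]
{{(){{{S}}}}}S ⇒ {{(){{{}}}}}S   [S → epsilon]
{{(){{{}}}}}S ⇒ {{(){{{}}}}}   [S → epsilon]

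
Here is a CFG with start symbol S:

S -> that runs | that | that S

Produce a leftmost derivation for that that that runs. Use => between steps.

S => that S => that that S => that that that runs

S => that S   [S -> that S]
that S => that that S   [S -> that S]
that that S => that that that runs   [S -> that runs]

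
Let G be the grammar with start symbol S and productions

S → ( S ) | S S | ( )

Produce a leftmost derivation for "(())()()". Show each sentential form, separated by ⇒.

S ⇒ SS ⇒ (S)S ⇒ (())S ⇒ (())SS ⇒ (())()S ⇒ (())()()

S ⇒ SS   [S → S S]
SS ⇒ (S)S   [S → ( S )]
(S)S ⇒ (())S   [S → ( )]
(())S ⇒ (())SS   [S → S S]
(())SS ⇒ (())()S   [S → ( )]
(())()S ⇒ (())()()   [S → ( )]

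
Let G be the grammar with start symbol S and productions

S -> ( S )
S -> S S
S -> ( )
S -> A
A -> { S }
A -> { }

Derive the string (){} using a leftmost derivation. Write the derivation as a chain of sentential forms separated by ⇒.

S ⇒ SS ⇒ ()S ⇒ ()A ⇒ (){}

S ⇒ SS   [S -> S S]
SS ⇒ ()S   [S -> ( )]
()S ⇒ ()A   [S -> A]
()A ⇒ (){}   [A -> { }]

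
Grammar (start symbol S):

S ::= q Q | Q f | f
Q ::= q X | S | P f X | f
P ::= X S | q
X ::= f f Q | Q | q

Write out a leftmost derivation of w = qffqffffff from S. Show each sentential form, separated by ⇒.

S⇒qQ⇒qPfX⇒qXSfX⇒qffQSfX⇒qffqXSfX⇒qffqffQSfX⇒qffqfffSfX⇒qffqfffffX⇒qffqfffffQ⇒qffqffffff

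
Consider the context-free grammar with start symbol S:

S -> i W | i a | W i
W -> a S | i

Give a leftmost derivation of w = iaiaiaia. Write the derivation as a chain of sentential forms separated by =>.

S => iW => iaS => iaiW => iaiaS => iaiaiW => iaiaiaS => iaiaiaia

S => iW   [S -> i W]
iW => iaS   [W -> a S]
iaS => iaiW   [S -> i W]
iaiW => iaiaS   [W -> a S]
iaiaS => iaiaiW   [S -> i W]
iaiaiW => iaiaiaS   [W -> a S]
iaiaiaS => iaiaiaia   [S -> i a]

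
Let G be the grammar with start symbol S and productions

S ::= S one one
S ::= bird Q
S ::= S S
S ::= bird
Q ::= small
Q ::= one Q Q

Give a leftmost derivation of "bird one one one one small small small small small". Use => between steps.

S => bird Q => bird one Q Q => bird one one Q Q Q => bird one one one Q Q Q Q => bird one one one one Q Q Q Q Q => bird one one one one small Q Q Q Q => bird one one one one small small Q Q Q => bird one one one one small small small Q Q => bird one one one one small small small small Q => bird one one one one small small small small small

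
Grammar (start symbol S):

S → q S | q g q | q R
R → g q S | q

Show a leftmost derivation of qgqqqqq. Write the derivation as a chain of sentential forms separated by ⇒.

S⇒qR⇒qgqS⇒qgqqS⇒qgqqqS⇒qgqqqqR⇒qgqqqqq

S ⇒ qR   [S → q R]
qR ⇒ qgqS   [R → g q S]
qgqS ⇒ qgqqS   [S → q S]
qgqqS ⇒ qgqqqS   [S → q S]
qgqqqS ⇒ qgqqqqR   [S → q R]
qgqqqqR ⇒ qgqqqqq   [R → q]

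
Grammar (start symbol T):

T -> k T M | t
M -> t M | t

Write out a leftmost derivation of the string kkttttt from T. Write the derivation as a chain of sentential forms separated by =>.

T => kTM => kkTMM => kktMM => kkttMM => kktttMM => kkttttM => kkttttt

T => kTM   [T -> k T M]
kTM => kkTMM   [T -> k T M]
kkTMM => kktMM   [T -> t]
kktMM => kkttMM   [M -> t M]
kkttMM => kktttMM   [M -> t M]
kktttMM => kkttttM   [M -> t]
kkttttM => kkttttt   [M -> t]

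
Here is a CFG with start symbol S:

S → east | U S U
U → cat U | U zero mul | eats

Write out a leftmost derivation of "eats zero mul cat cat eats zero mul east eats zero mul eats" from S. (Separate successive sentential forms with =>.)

S => U S U => U zero mul S U => eats zero mul S U => eats zero mul U S U U => eats zero mul U zero mul S U U => eats zero mul cat U zero mul S U U => eats zero mul cat cat U zero mul S U U => eats zero mul cat cat eats zero mul S U U => eats zero mul cat cat eats zero mul east U U => eats zero mul cat cat eats zero mul east U zero mul U => eats zero mul cat cat eats zero mul east eats zero mul U => eats zero mul cat cat eats zero mul east eats zero mul eats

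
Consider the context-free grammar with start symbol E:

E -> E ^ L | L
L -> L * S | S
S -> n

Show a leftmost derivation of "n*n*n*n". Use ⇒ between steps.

E ⇒ L   [E -> L]
L ⇒ L*S   [L -> L * S]
L*S ⇒ L*S*S   [L -> L * S]
L*S*S ⇒ L*S*S*S   [L -> L * S]
L*S*S*S ⇒ S*S*S*S   [L -> S]
S*S*S*S ⇒ n*S*S*S   [S -> n]
n*S*S*S ⇒ n*n*S*S   [S -> n]
n*n*S*S ⇒ n*n*n*S   [S -> n]
n*n*n*S ⇒ n*n*n*n   [S -> n]

E ⇒ L ⇒ L*S ⇒ L*S*S ⇒ L*S*S*S ⇒ S*S*S*S ⇒ n*S*S*S ⇒ n*n*S*S ⇒ n*n*n*S ⇒ n*n*n*n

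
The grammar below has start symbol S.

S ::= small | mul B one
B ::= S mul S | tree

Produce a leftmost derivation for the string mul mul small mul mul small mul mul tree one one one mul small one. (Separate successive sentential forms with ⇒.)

S ⇒ mul B one ⇒ mul S mul S one ⇒ mul mul B one mul S one ⇒ mul mul S mul S one mul S one ⇒ mul mul small mul S one mul S one ⇒ mul mul small mul mul B one one mul S one ⇒ mul mul small mul mul S mul S one one mul S one ⇒ mul mul small mul mul small mul S one one mul S one ⇒ mul mul small mul mul small mul mul B one one one mul S one ⇒ mul mul small mul mul small mul mul tree one one one mul S one ⇒ mul mul small mul mul small mul mul tree one one one mul small one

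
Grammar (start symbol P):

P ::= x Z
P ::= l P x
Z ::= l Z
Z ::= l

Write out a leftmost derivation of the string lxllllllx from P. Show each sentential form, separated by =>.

P => lPx   [P ::= l P x]
lPx => lxZx   [P ::= x Z]
lxZx => lxlZx   [Z ::= l Z]
lxlZx => lxllZx   [Z ::= l Z]
lxllZx => lxlllZx   [Z ::= l Z]
lxlllZx => lxllllZx   [Z ::= l Z]
lxllllZx => lxlllllZx   [Z ::= l Z]
lxlllllZx => lxllllllx   [Z ::= l]

P=>lPx=>lxZx=>lxlZx=>lxllZx=>lxlllZx=>lxllllZx=>lxlllllZx=>lxllllllx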